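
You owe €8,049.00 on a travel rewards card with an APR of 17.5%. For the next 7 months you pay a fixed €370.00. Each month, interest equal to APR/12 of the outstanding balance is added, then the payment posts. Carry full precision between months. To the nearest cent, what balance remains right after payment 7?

€6,201.40

Monthly rate r = 17.5%/12 = 1.45833% = 0.0145833.
Each month: B ← B·(1+r) − €370.00.
Month 1: interest €117.38; balance after payment €7,796.38.
Month 2: interest €113.70; balance after payment €7,540.08.
Month 3: interest €109.96; balance after payment €7,280.04.
Month 4: interest €106.17; balance after payment €7,016.21.
Month 5: interest €102.32; balance after payment €6,748.52.
Month 6: interest €98.42; balance after payment €6,476.94.
Month 7: interest €94.46; balance after payment €6,201.40.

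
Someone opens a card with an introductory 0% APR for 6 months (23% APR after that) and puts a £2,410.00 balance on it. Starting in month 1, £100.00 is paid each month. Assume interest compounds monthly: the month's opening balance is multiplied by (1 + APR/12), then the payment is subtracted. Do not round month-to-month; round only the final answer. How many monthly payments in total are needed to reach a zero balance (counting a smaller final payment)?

29 months

Promo months 1–6 at r₀ = 0%/12 = 0; months 7+ at r₁ = 23%/12 = 0.0191667.
After month 6 (no interest yet): B = £2,410.00 − 6·£100.00 = £1,810.00.
Then at r₁ with £100.00/mo: n₂ = −ln(1 − r₁·B/P)/ln(1+r₁) ≈ 22.44 → 23 more payments.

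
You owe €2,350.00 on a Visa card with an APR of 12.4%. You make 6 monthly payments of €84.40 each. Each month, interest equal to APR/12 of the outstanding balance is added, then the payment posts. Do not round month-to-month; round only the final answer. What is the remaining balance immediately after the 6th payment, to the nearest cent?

€1,979.85

Monthly rate r = 12.4%/12 = 1.03333% = 0.0103333.
Each month: B ← B·(1+r) − €84.40.
Month 1: interest €24.28; balance after payment €2,289.88.
Month 2: interest €23.66; balance after payment €2,229.15.
Month 3: interest €23.03; balance after payment €2,167.78.
Month 4: interest €22.40; balance after payment €2,105.78.
Month 5: interest €21.76; balance after payment €2,043.14.
Month 6: interest €21.11; balance after payment €1,979.85.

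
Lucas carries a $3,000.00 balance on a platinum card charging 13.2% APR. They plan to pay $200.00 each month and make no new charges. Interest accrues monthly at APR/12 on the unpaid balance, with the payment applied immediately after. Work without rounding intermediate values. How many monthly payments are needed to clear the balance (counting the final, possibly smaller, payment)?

17 months

Monthly rate r = 13.2%/12 = 1.1% = 0.011.
Recurrence: B ← B·(1+r) − $200.00.
Month 1: interest $33.00; balance after payment $2,833.00.
Month 2: interest $31.16; balance after payment $2,664.16.
Closed form: n = −ln(1 − rB₀/P)/ln(1+r) = −ln(0.835)/ln(1.011) ≈ 16.483, so the balance reaches zero during payment 17.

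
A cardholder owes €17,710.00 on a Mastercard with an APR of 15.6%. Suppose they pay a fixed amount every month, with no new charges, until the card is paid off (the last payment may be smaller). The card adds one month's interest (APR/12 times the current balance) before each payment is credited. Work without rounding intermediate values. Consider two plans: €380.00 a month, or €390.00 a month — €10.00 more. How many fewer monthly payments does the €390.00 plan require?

Monthly rate r = 15.6%/12 = 1.3% = 0.013.
At €380.00/mo: n = ⌈−ln(1 − rB₀/P)/ln(1+r)⌉ = 73 payments (last €32.62); total interest = total paid − €17,710.00 = €9,682.62.
At €390.00/mo: 70 payments (last €36.20); total interest €9,236.20.
Payments saved = 73 − 70 = 3.

3 fewer payments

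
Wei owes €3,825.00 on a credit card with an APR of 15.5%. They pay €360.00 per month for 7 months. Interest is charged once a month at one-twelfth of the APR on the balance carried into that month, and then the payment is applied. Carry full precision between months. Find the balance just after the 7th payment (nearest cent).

€1,564.76

Monthly rate r = 15.5%/12 = 1.29167% = 0.0129167.
Each month: B ← B·(1+r) − €360.00.
Month 1: interest €49.41; balance after payment €3,514.41.
Month 2: interest €45.39; balance after payment €3,199.80.
Month 3: interest €41.33; balance after payment €2,881.13.
Month 4: interest €37.21; balance after payment €2,558.35.
Month 5: interest €33.05; balance after payment €2,231.39.
Month 6: interest €28.82; balance after payment €1,900.21.
Month 7: interest €24.54; balance after payment €1,564.76.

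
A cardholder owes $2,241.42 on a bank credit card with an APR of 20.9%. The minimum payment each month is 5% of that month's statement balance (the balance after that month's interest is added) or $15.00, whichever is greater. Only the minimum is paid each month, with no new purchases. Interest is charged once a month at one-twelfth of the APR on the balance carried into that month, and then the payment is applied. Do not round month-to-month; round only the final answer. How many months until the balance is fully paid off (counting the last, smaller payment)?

Monthly rate r = 20.9%/12 = 1.74167% = 0.0174167.
While 5% of the post-interest balance exceeds $15.00, each month B ← (B·(1+r))·(1 − 0.05), i.e. B shrinks by the factor (1+r)·0.95 = 0.96655.
This holds for months 1–60. Entering month 61 the balance is $290.98; 5% of the post-interest balance is now below $15.00, so the flat $15.00 minimum applies from here.
From month 61 a fixed $15.00 at rate r clears $290.98 in 24 more payments. Total: 60 + 24 = 84 months.

84 months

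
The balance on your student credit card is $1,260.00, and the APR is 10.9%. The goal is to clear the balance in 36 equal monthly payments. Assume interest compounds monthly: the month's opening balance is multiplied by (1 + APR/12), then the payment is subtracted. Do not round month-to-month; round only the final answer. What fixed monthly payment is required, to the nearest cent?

$41.19

Monthly rate r = 10.9%/12 = 0.908333% = 0.00908333.
Level-payment amortization: P = B₀·r / (1 − (1+r)^(−n)) = 1260.00·0.00908333 / (1 − 1.00908^(−36)).
Denominator 1 − (1+r)^(−36) = 0.277851012.
P = 11.445 / 0.277851012 ≈ 41.19.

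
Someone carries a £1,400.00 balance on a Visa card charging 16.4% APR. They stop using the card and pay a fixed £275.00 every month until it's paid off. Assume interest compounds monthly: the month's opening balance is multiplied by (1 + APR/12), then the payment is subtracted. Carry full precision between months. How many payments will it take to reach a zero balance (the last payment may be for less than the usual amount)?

Monthly rate r = 16.4%/12 = 1.36667% = 0.0136667.
Recurrence: B ← B·(1+r) − £275.00.
Month 1: interest £19.13; balance after payment £1,144.13.
Month 2: interest £15.64; balance after payment £884.77.
Month 3: interest £12.09; balance after payment £621.86.
Month 4: interest £8.50; balance after payment £355.36.
Month 5: interest £4.86; balance after payment £85.22.
Month 6: interest £1.16; balance after payment £0.00.

6 payments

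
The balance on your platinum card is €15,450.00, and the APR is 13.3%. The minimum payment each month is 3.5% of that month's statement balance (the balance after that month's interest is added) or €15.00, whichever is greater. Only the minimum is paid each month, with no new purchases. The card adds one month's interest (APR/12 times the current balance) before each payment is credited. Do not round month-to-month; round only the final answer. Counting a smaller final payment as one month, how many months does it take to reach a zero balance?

Monthly rate r = 13.3%/12 = 1.10833% = 0.0110833.
While 3.5% of the post-interest balance exceeds €15.00, each month B ← (B·(1+r))·(1 − 0.035), i.e. B shrinks by the factor (1+r)·0.965 = 0.9757.
This holds for months 1–147. Entering month 148 the balance is €415.07; 3.5% of the post-interest balance is now below €15.00, so the flat €15.00 minimum applies from here.
From month 148 a fixed €15.00 at rate r clears €415.07 in 34 more payments. Total: 147 + 34 = 181 months.

181 months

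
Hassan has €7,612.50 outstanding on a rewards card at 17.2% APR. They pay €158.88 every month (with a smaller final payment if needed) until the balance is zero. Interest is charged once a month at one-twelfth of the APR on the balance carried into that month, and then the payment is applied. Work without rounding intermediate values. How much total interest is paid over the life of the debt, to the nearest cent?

Monthly rate r = 17.2%/12 = 1.43333% = 0.0143333.
Payoff takes n = ⌈−ln(1 − rB₀/P)/ln(1+r)⌉ = ⌈81.564⌉ = 82 payments; the last is €89.91.
Total paid = 81·€158.88 + €89.91 = €12,959.19.
Total interest = total paid − principal = €12,959.19 − €7,612.50 = €5,346.69.

€5,346.69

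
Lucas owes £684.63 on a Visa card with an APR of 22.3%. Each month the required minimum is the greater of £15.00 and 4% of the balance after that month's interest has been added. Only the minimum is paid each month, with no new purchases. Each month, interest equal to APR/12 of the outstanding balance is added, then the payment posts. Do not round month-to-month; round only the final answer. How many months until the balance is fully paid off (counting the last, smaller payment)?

61 months

Monthly rate r = 22.3%/12 = 1.85833% = 0.0185833.
While 4% of the post-interest balance exceeds £15.00, each month B ← (B·(1+r))·(1 − 0.04), i.e. B shrinks by the factor (1+r)·0.96 = 0.97784.
This holds for months 1–28. Entering month 29 the balance is £365.56; 4% of the post-interest balance is now below £15.00, so the flat £15.00 minimum applies from here.
From month 29 a fixed £15.00 at rate r clears £365.56 in 33 more payments. Total: 28 + 33 = 61 months.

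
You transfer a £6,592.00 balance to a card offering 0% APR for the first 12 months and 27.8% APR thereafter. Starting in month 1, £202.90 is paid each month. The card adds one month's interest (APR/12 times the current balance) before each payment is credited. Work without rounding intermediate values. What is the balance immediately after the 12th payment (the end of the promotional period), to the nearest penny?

Promo months 1–12 at r₀ = 0%/12 = 0; months 13+ at r₁ = 27.8%/12 = 0.0231667.
After month 12 (no interest yet): B = £6,592.00 − 12·£202.90 = £4,157.20.

£4,157.20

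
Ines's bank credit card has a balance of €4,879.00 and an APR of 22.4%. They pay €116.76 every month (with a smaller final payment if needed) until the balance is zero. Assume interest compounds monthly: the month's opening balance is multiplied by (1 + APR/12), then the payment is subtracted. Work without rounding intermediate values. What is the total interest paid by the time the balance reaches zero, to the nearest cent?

Monthly rate r = 22.4%/12 = 1.86667% = 0.0186667.
Payoff takes n = ⌈−ln(1 − rB₀/P)/ln(1+r)⌉ = ⌈81.873⌉ = 82 payments; the last is €102.01.
Total paid = 81·€116.76 + €102.01 = €9,559.57.
Total interest = total paid − principal = €9,559.57 − €4,879.00 = €4,680.57.

€4,680.57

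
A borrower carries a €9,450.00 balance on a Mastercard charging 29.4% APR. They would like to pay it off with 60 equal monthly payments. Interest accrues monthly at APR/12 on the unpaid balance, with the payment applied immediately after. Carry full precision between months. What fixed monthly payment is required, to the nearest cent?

Monthly rate r = 29.4%/12 = 2.45% = 0.0245.
Level-payment amortization: P = B₀·r / (1 − (1+r)^(−n)) = 9450.00·0.0245 / (1 − 1.0245^(−60)).
Denominator 1 − (1+r)^(−60) = 0.765964232.
P = 231.525 / 0.765964232 ≈ 302.27.

€302.27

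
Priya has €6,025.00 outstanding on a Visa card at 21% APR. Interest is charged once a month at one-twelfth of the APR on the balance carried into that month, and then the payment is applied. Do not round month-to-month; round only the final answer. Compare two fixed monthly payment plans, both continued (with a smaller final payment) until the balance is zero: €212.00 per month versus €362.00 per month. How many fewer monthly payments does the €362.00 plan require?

20 fewer payments

Monthly rate r = 21%/12 = 1.75% = 0.0175.
At €212.00/mo: n = ⌈−ln(1 − rB₀/P)/ln(1+r)⌉ = 40 payments (last €137.99); total interest = total paid − €6,025.00 = €2,380.99.
At €362.00/mo: 20 payments (last €306.06); total interest €1,159.06.
Payments saved = 40 − 20 = 20.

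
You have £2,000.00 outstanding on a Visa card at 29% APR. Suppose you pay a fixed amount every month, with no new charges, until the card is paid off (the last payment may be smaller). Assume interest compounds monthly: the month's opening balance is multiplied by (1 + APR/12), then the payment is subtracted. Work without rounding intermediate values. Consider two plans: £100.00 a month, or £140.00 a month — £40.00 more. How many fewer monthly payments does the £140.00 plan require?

Monthly rate r = 29%/12 = 2.41667% = 0.0241667.
At £100.00/mo: n = ⌈−ln(1 − rB₀/P)/ln(1+r)⌉ = 28 payments (last £65.67); total interest = total paid − £2,000.00 = £765.67.
At £140.00/mo: 18 payments (last £103.14); total interest £483.14.
Payments saved = 28 − 18 = 10.

10 fewer payments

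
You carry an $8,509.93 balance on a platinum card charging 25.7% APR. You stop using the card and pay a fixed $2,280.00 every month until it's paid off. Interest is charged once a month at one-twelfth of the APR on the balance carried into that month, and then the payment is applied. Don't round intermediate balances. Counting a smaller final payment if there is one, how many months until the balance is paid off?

Monthly rate r = 25.7%/12 = 2.14167% = 0.0214167.
Recurrence: B ← B·(1+r) − $2,280.00.
Month 1: interest $182.25; balance after payment $6,412.18.
Month 2: interest $137.33; balance after payment $4,269.51.
Month 3: interest $91.44; balance after payment $2,080.95.
Month 4: interest $44.57; balance after payment $0.00.

4 months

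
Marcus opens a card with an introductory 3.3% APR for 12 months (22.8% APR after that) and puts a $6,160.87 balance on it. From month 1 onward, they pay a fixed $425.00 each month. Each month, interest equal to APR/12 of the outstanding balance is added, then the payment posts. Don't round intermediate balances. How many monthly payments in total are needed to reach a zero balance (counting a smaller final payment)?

15 payments

Promo months 1–12 at r₀ = 3.3%/12 = 0.00275; months 13+ at r₁ = 22.8%/12 = 0.019.
After month 12: iterate B ← B·(1+r₀) − $425.00 for 12 months → $1,189.43.
Then at r₁ with $425.00/mo: n₂ = −ln(1 − r₁·B/P)/ln(1+r₁) ≈ 2.90 → 3 more payments.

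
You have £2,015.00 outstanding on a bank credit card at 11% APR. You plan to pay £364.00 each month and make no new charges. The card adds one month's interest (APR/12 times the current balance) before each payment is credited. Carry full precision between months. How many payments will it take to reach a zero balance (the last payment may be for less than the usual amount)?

Monthly rate r = 11%/12 = 0.916667% = 0.00916667.
Recurrence: B ← B·(1+r) − £364.00.
Month 1: interest £18.47; balance after payment £1,669.47.
Month 2: interest £15.30; balance after payment £1,320.77.
Month 3: interest £12.11; balance after payment £968.88.
Month 4: interest £8.88; balance after payment £613.76.
Month 5: interest £5.63; balance after payment £255.39.
Month 6: interest £2.34; balance after payment £0.00.

6 payments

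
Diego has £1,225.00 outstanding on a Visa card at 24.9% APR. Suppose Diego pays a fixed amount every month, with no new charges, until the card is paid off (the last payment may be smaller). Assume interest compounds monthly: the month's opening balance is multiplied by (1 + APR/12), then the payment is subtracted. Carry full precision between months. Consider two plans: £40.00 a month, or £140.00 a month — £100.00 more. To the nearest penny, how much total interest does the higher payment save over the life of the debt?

£599.44

Monthly rate r = 24.9%/12 = 2.075% = 0.02075.
At £40.00/mo: n = ⌈−ln(1 − rB₀/P)/ln(1+r)⌉ = 50 payments (last £5.50); total interest = total paid − £1,225.00 = £740.50.
At £140.00/mo: 10 payments (last £106.06); total interest £141.06.
Interest saved = £740.50 − £141.06 = £599.44.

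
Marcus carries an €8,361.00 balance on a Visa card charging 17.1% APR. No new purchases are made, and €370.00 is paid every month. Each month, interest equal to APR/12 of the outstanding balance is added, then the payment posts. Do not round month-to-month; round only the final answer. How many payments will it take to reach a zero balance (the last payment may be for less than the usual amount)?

28 months

Monthly rate r = 17.1%/12 = 1.425% = 0.01425.
Recurrence: B ← B·(1+r) − €370.00.
Month 1: interest €119.14; balance after payment €8,110.14.
Month 2: interest €115.57; balance after payment €7,855.71.
Closed form: n = −ln(1 − rB₀/P)/ln(1+r) = −ln(0.67799)/ln(1.01425) ≈ 27.466, so the balance reaches zero during payment 28.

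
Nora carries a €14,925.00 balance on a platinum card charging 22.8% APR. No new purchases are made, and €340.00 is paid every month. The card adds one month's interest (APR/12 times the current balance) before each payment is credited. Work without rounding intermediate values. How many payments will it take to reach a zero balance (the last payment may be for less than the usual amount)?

Monthly rate r = 22.8%/12 = 1.9% = 0.019.
Recurrence: B ← B·(1+r) − €340.00.
Month 1: interest €283.57; balance after payment €14,868.58.
Month 2: interest €282.50; balance after payment €14,811.08.
Closed form: n = −ln(1 − rB₀/P)/ln(1+r) = −ln(0.16596)/ln(1.019) ≈ 95.423, so the balance reaches zero during payment 96.

96 payments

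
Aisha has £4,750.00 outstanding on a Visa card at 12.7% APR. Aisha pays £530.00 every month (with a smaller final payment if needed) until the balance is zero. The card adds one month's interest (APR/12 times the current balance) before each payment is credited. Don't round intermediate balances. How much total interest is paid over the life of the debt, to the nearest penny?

£267.67

Monthly rate r = 12.7%/12 = 1.05833% = 0.0105833.
Payoff takes n = ⌈−ln(1 − rB₀/P)/ln(1+r)⌉ = ⌈9.466⌉ = 10 payments; the last is £247.67.
Total paid = 9·£530.00 + £247.67 = £5,017.67.
Total interest = total paid − principal = £5,017.67 − £4,750.00 = £267.67.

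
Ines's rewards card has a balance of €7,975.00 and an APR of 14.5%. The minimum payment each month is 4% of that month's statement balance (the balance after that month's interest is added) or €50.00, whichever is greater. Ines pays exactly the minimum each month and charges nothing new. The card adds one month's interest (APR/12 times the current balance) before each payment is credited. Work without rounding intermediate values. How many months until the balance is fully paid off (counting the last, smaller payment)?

95 months

Monthly rate r = 14.5%/12 = 1.20833% = 0.0120833.
While 4% of the post-interest balance exceeds €50.00, each month B ← (B·(1+r))·(1 − 0.04), i.e. B shrinks by the factor (1+r)·0.96 = 0.9716.
This holds for months 1–65. Entering month 66 the balance is €1,225.80; 4% of the post-interest balance is now below €50.00, so the flat €50.00 minimum applies from here.
From month 66 a fixed €50.00 at rate r clears €1,225.80 in 30 more payments. Total: 65 + 30 = 95 months.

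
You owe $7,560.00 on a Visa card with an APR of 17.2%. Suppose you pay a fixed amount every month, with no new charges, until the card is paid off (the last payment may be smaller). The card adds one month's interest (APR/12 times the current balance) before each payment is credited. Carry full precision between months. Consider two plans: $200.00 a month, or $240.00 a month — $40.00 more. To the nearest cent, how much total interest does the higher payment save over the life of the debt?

$839.85

Monthly rate r = 17.2%/12 = 1.43333% = 0.0143333.
At $200.00/mo: n = ⌈−ln(1 − rB₀/P)/ln(1+r)⌉ = 55 payments (last $168.04); total interest = total paid − $7,560.00 = $3,408.04.
At $240.00/mo: 43 payments (last $48.19); total interest $2,568.19.
Interest saved = $3,408.04 − $2,568.19 = $839.85.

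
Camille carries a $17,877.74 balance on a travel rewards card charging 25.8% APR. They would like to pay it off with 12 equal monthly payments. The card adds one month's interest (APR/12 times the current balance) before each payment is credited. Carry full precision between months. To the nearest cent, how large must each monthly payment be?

Monthly rate r = 25.8%/12 = 2.15% = 0.0215.
Level-payment amortization: P = B₀·r / (1 − (1+r)^(−n)) = 17877.74·0.0215 / (1 − 1.0215^(−12)).
Denominator 1 − (1+r)^(−12) = 0.225289311.
P = 384.371 / 0.225289311 ≈ 1706.12.

$1,706.12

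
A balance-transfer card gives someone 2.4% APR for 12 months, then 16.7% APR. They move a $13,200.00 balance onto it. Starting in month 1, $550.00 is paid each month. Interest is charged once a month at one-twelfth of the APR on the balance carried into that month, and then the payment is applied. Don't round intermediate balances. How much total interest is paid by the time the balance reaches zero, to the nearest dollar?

$972

Promo months 1–12 at r₀ = 2.4%/12 = 0.002; months 13+ at r₁ = 16.7%/12 = 0.0139167.
After month 12: iterate B ← B·(1+r₀) − $550.00 for 12 months → $6,847.22.
Then at r₁ with $550.00/mo: n₂ = −ln(1 − r₁·B/P)/ln(1+r₁) ≈ 13.77 → 14 more payments.
Total paid = 25·$550.00 + $422.12 = $14,172.12; interest = $14,172.12 − $13,200.00 = $972.12.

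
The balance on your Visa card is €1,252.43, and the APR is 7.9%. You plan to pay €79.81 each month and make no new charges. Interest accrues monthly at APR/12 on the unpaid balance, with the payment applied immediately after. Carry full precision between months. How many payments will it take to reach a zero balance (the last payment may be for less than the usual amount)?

17 months

Monthly rate r = 7.9%/12 = 0.658333% = 0.00658333.
Recurrence: B ← B·(1+r) − €79.81.
Month 1: interest €8.25; balance after payment €1,180.87.
Month 2: interest €7.77; balance after payment €1,108.83.
Closed form: n = −ln(1 − rB₀/P)/ln(1+r) = −ln(0.89669)/ln(1.00658) ≈ 16.618, so the balance reaches zero during payment 17.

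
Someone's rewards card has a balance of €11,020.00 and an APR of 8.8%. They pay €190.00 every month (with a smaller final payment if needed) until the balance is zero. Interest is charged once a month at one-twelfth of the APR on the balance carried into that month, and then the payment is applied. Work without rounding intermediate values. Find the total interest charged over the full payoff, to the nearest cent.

Monthly rate r = 8.8%/12 = 0.733333% = 0.00733333.
Payoff takes n = ⌈−ln(1 − rB₀/P)/ln(1+r)⌉ = ⌈75.817⌉ = 76 payments; the last is €155.40.
Total paid = 75·€190.00 + €155.40 = €14,405.40.
Total interest = total paid − principal = €14,405.40 − €11,020.00 = €3,385.40.

€3,385.40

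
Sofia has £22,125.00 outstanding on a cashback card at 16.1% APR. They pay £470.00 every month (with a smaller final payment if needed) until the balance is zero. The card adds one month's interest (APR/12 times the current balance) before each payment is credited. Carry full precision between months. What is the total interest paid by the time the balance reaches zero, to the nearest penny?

Monthly rate r = 16.1%/12 = 1.34167% = 0.0134167.
Payoff takes n = ⌈−ln(1 − rB₀/P)/ln(1+r)⌉ = ⌈74.923⌉ = 75 payments; the last is £434.21.
Total paid = 74·£470.00 + £434.21 = £35,214.21.
Total interest = total paid − principal = £35,214.21 − £22,125.00 = £13,089.21.

£13,089.21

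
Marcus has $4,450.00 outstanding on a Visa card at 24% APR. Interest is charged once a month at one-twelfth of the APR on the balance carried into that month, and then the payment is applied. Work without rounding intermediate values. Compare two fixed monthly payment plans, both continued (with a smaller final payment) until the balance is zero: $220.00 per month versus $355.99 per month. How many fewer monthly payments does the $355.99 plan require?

Monthly rate r = 24%/12 = 2% = 0.02.
At $220.00/mo: n = ⌈−ln(1 − rB₀/P)/ln(1+r)⌉ = 27 payments (last $39.89); total interest = total paid − $4,450.00 = $1,309.89.
At $355.99/mo: 15 payments (last $188.82); total interest $722.68.
Payments saved = 27 − 15 = 12.

12 fewer payments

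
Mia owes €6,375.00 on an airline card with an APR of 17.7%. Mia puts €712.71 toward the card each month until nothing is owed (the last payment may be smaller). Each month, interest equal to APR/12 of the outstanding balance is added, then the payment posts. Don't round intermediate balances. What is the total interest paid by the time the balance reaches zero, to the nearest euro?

€513

Monthly rate r = 17.7%/12 = 1.475% = 0.01475.
Payoff takes n = ⌈−ln(1 − rB₀/P)/ln(1+r)⌉ = ⌈9.663⌉ = 10 payments; the last is €473.70.
Total paid = 9·€712.71 + €473.70 = €6,888.09.
Total interest = total paid − principal = €6,888.09 − €6,375.00 = €513.09.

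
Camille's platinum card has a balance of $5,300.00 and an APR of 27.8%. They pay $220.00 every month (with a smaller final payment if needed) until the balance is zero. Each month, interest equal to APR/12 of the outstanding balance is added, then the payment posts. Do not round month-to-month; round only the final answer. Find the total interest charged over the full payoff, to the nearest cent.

Monthly rate r = 27.8%/12 = 2.31667% = 0.0231667.
Payoff takes n = ⌈−ln(1 − rB₀/P)/ln(1+r)⌉ = ⌈35.659⌉ = 36 payments; the last is $145.63.
Total paid = 35·$220.00 + $145.63 = $7,845.63.
Total interest = total paid − principal = $7,845.63 − $5,300.00 = $2,545.63.

$2,545.63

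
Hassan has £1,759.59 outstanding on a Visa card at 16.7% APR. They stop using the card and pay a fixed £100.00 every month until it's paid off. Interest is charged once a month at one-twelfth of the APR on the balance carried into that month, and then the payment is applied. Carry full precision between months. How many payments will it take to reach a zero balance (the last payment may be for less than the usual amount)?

Monthly rate r = 16.7%/12 = 1.39167% = 0.0139167.
Recurrence: B ← B·(1+r) − £100.00.
Month 1: interest £24.49; balance after payment £1,684.08.
Month 2: interest £23.44; balance after payment £1,607.51.
Closed form: n = −ln(1 − rB₀/P)/ln(1+r) = −ln(0.75512)/ln(1.01392) ≈ 20.323, so the balance reaches zero during payment 21.

21 payments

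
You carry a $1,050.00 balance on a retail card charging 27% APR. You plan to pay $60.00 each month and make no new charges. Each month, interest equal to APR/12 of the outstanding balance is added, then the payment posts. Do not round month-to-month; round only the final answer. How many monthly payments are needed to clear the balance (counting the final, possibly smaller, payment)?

Monthly rate r = 27%/12 = 2.25% = 0.0225.
Recurrence: B ← B·(1+r) − $60.00.
Month 1: interest $23.62; balance after payment $1,013.62.
Month 2: interest $22.81; balance after payment $976.43.
Closed form: n = −ln(1 − rB₀/P)/ln(1+r) = −ln(0.60625)/ln(1.0225) ≈ 22.492, so the balance reaches zero during payment 23.

23 payments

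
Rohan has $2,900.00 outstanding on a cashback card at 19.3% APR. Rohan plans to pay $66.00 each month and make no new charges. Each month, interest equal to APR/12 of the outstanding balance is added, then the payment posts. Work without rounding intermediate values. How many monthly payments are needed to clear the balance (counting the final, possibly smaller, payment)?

77 months

Monthly rate r = 19.3%/12 = 1.60833% = 0.0160833.
Recurrence: B ← B·(1+r) − $66.00.
Month 1: interest $46.64; balance after payment $2,880.64.
Month 2: interest $46.33; balance after payment $2,860.97.
Closed form: n = −ln(1 − rB₀/P)/ln(1+r) = −ln(0.29331)/ln(1.01608) ≈ 76.873, so the balance reaches zero during payment 77.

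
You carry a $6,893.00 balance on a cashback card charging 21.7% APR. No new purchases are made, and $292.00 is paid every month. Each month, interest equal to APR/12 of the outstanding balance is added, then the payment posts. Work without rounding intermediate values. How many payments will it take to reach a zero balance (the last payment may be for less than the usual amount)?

Monthly rate r = 21.7%/12 = 1.80833% = 0.0180833.
Recurrence: B ← B·(1+r) − $292.00.
Month 1: interest $124.65; balance after payment $6,725.65.
Month 2: interest $121.62; balance after payment $6,555.27.
Closed form: n = −ln(1 − rB₀/P)/ln(1+r) = −ln(0.57312)/ln(1.01808) ≈ 31.060, so the balance reaches zero during payment 32.

32 payments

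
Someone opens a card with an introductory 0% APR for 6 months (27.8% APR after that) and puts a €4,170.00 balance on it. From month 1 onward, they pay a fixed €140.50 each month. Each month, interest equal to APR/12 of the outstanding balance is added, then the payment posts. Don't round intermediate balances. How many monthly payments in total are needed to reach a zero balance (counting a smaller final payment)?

Promo months 1–6 at r₀ = 0%/12 = 0; months 7+ at r₁ = 27.8%/12 = 0.0231667.
After month 6 (no interest yet): B = €4,170.00 − 6·€140.50 = €3,327.00.
Then at r₁ with €140.50/mo: n₂ = −ln(1 − r₁·B/P)/ln(1+r₁) ≈ 34.73 → 35 more payments.

41 months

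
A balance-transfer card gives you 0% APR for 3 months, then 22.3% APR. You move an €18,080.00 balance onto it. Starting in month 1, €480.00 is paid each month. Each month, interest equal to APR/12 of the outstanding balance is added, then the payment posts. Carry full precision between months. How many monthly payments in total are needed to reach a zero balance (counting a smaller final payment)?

Promo months 1–3 at r₀ = 0%/12 = 0; months 4+ at r₁ = 22.3%/12 = 0.0185833.
After month 3 (no interest yet): B = €18,080.00 − 3·€480.00 = €16,640.00.
Then at r₁ with €480.00/mo: n₂ = −ln(1 − r₁·B/P)/ln(1+r₁) ≈ 56.13 → 57 more payments.

60 months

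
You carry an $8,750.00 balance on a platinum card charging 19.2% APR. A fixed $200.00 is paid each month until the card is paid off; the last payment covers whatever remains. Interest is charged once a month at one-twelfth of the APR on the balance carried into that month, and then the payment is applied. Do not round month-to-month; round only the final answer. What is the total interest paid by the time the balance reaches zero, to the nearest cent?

$6,419.94

Monthly rate r = 19.2%/12 = 1.6% = 0.016.
Payoff takes n = ⌈−ln(1 − rB₀/P)/ln(1+r)⌉ = ⌈75.849⌉ = 76 payments; the last is $169.94.
Total paid = 75·$200.00 + $169.94 = $15,169.94.
Total interest = total paid − principal = $15,169.94 − $8,750.00 = $6,419.94.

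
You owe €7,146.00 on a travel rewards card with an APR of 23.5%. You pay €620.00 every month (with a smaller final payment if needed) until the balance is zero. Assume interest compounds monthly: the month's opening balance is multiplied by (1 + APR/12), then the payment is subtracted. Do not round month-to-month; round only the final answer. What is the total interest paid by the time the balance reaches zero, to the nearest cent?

Monthly rate r = 23.5%/12 = 1.95833% = 0.0195833.
Payoff takes n = ⌈−ln(1 − rB₀/P)/ln(1+r)⌉ = ⌈13.190⌉ = 14 payments; the last is €118.92.
Total paid = 13·€620.00 + €118.92 = €8,178.92.
Total interest = total paid − principal = €8,178.92 − €7,146.00 = €1,032.92.

€1,032.92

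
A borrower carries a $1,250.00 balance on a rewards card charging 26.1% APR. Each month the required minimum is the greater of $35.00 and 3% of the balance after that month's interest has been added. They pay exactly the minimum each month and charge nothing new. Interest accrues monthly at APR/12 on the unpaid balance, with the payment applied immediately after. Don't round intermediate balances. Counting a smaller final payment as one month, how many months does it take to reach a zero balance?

Monthly rate r = 26.1%/12 = 2.175% = 0.02175.
While 3% of the post-interest balance exceeds $35.00, each month B ← (B·(1+r))·(1 − 0.03), i.e. B shrinks by the factor (1+r)·0.97 = 0.9911.
This holds for months 1–11. Entering month 12 the balance is $1,132.90; 3% of the post-interest balance is now below $35.00, so the flat $35.00 minimum applies from here.
From month 12 a fixed $35.00 at rate r clears $1,132.90 in 57 more payments. Total: 11 + 57 = 68 months.

68 months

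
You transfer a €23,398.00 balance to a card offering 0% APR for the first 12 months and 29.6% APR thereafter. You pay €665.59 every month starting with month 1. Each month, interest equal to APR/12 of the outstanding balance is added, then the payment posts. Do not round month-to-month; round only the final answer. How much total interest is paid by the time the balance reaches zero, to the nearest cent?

€7,715.16

Promo months 1–12 at r₀ = 0%/12 = 0; months 13+ at r₁ = 29.6%/12 = 0.0246667.
After month 12 (no interest yet): B = €23,398.00 − 12·€665.59 = €15,410.92.
Then at r₁ with €665.59/mo: n₂ = −ln(1 − r₁·B/P)/ln(1+r₁) ≈ 34.74 → 35 more payments.
Total paid = 46·€665.59 + €496.02 = €31,113.16; interest = €31,113.16 − €23,398.00 = €7,715.16.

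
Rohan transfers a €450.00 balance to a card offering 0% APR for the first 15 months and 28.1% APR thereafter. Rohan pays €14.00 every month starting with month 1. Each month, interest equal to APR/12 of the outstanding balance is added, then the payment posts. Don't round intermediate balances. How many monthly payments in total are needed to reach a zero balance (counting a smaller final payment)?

38 months

Promo months 1–15 at r₀ = 0%/12 = 0; months 16+ at r₁ = 28.1%/12 = 0.0234167.
After month 15 (no interest yet): B = €450.00 − 15·€14.00 = €240.00.
Then at r₁ with €14.00/mo: n₂ = −ln(1 − r₁·B/P)/ln(1+r₁) ≈ 22.17 → 23 more payments.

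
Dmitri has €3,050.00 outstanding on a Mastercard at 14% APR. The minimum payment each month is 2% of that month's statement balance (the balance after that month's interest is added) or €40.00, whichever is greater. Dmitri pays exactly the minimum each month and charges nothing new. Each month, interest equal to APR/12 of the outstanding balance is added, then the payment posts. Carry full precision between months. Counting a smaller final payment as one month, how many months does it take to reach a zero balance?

Monthly rate r = 14%/12 = 1.16667% = 0.0116667.
While 2% of the post-interest balance exceeds €40.00, each month B ← (B·(1+r))·(1 − 0.02), i.e. B shrinks by the factor (1+r)·0.98 = 0.99143.
This holds for months 1–51. Entering month 52 the balance is €1,966.70; 2% of the post-interest balance is now below €40.00, so the flat €40.00 minimum applies from here.
From month 52 a fixed €40.00 at rate r clears €1,966.70 in 74 more payments. Total: 51 + 74 = 125 months.

125 months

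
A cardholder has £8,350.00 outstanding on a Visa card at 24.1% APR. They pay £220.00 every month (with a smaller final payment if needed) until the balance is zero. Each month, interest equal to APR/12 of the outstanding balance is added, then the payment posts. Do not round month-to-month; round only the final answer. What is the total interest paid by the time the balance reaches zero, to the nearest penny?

£7,544.40

Monthly rate r = 24.1%/12 = 2.00833% = 0.0200833.
Payoff takes n = ⌈−ln(1 − rB₀/P)/ln(1+r)⌉ = ⌈72.245⌉ = 73 payments; the last is £54.40.
Total paid = 72·£220.00 + £54.40 = £15,894.40.
Total interest = total paid − principal = £15,894.40 − £8,350.00 = £7,544.40.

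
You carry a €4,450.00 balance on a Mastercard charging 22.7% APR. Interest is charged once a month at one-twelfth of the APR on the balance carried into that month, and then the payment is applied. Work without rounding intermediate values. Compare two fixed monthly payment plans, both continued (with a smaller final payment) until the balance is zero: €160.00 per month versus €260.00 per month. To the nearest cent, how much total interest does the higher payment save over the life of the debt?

€948.27

Monthly rate r = 22.7%/12 = 1.89167% = 0.0189167.
At €160.00/mo: n = ⌈−ln(1 − rB₀/P)/ln(1+r)⌉ = 40 payments (last €136.30); total interest = total paid − €4,450.00 = €1,926.30.
At €260.00/mo: 21 payments (last €228.03); total interest €978.03.
Interest saved = €1,926.30 − €978.03 = €948.27.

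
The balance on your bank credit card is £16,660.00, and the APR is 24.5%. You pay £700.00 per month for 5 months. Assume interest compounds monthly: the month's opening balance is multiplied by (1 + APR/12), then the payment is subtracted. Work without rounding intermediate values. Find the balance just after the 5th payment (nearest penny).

Monthly rate r = 24.5%/12 = 2.04167% = 0.0204167.
Each month: B ← B·(1+r) − £700.00.
Month 1: interest £340.14; balance after payment £16,300.14.
Month 2: interest £332.79; balance after payment £15,932.94.
Month 3: interest £325.30; balance after payment £15,558.23.
Month 4: interest £317.65; balance after payment £15,175.88.
Month 5: interest £309.84; balance after payment £14,785.72.

£14,785.72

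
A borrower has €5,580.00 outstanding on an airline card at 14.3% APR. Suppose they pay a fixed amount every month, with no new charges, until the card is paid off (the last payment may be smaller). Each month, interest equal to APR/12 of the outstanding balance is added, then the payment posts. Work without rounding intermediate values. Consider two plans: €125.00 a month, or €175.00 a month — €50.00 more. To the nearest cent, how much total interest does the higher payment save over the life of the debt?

Monthly rate r = 14.3%/12 = 1.19167% = 0.0119167.
At €125.00/mo: n = ⌈−ln(1 − rB₀/P)/ln(1+r)⌉ = 65 payments (last €11.07); total interest = total paid − €5,580.00 = €2,431.07.
At €175.00/mo: 41 payments (last €61.41); total interest €1,481.41.
Interest saved = €2,431.07 − €1,481.41 = €949.66.

€949.66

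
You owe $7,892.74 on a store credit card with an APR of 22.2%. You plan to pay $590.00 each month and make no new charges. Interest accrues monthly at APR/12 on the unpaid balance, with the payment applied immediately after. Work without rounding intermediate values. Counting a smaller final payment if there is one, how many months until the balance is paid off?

16 months

Monthly rate r = 22.2%/12 = 1.85% = 0.0185.
Recurrence: B ← B·(1+r) − $590.00.
Month 1: interest $146.02; balance after payment $7,448.76.
Month 2: interest $137.80; balance after payment $6,996.56.
Closed form: n = −ln(1 − rB₀/P)/ln(1+r) = −ln(0.75252)/ln(1.0185) ≈ 15.511, so the balance reaches zero during payment 16.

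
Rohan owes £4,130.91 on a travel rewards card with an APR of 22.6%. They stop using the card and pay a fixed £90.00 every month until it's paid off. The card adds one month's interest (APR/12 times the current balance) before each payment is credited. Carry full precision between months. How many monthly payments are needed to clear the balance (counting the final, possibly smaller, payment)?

Monthly rate r = 22.6%/12 = 1.88333% = 0.0188333.
Recurrence: B ← B·(1+r) − £90.00.
Month 1: interest £77.80; balance after payment £4,118.71.
Month 2: interest £77.57; balance after payment £4,106.28.
Closed form: n = −ln(1 − rB₀/P)/ln(1+r) = −ln(0.13557)/ln(1.01883) ≈ 107.099, so the balance reaches zero during payment 108.

108 months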